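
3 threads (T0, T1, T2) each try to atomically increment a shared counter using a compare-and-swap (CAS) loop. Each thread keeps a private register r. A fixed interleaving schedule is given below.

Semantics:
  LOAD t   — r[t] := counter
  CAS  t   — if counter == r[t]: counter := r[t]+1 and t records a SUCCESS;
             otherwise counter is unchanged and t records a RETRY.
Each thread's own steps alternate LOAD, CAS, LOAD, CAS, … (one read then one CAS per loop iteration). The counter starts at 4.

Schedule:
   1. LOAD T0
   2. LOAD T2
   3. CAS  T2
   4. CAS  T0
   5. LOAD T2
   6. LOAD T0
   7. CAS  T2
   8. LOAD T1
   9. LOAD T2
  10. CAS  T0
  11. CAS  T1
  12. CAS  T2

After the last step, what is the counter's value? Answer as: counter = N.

counter = 7

1. LOAD T0 → mem=4 r[T0]=4 [LOAD]
2. LOAD T2 → mem=4 r[T2]=4 [LOAD]
3. CAS T2 → mem=5 r[T2]=4 [OK]
4. CAS T0 → mem=5 r[T0]=4 [RETRY]
5. LOAD T2 → mem=5 r[T2]=5 [LOAD]
6. LOAD T0 → mem=5 r[T0]=5 [LOAD]
7. CAS T2 → mem=6 r[T2]=5 [OK]
8. LOAD T1 → mem=6 r[T1]=6 [LOAD]
9. LOAD T2 → mem=6 r[T2]=6 [LOAD]
10. CAS T0 → mem=6 r[T0]=5 [RETRY]
11. CAS T1 → mem=7 r[T1]=6 [OK]
12. CAS T2 → mem=7 r[T2]=6 [RETRY]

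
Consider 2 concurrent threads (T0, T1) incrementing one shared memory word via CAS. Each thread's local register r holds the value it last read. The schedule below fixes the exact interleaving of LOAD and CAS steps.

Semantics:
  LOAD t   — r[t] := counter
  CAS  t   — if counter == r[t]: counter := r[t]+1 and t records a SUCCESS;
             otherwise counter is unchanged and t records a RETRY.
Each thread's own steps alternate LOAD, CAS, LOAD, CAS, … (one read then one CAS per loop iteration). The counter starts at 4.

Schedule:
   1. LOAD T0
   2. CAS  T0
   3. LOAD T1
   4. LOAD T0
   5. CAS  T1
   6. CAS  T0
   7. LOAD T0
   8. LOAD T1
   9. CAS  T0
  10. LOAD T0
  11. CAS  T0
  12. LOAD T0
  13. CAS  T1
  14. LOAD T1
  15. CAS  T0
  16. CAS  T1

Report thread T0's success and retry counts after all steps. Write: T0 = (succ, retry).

T0 = (4, 1)

T0 LOAD — after: cnt=4, r=4 — load
T0 CAS — after: cnt=5, r=4 — ok
T1 LOAD — after: cnt=5, r=5 — load
T0 LOAD — after: cnt=5, r=5 — load
T1 CAS — after: cnt=6, r=5 — ok
T0 CAS — after: cnt=6, r=5 — retry
T0 LOAD — after: cnt=6, r=6 — load
T1 LOAD — after: cnt=6, r=6 — load
T0 CAS — after: cnt=7, r=6 — ok
T0 LOAD — after: cnt=7, r=7 — load
T0 CAS — after: cnt=8, r=7 — ok
T0 LOAD — after: cnt=8, r=8 — load
T1 CAS — after: cnt=8, r=6 — retry
T1 LOAD — after: cnt=8, r=8 — load
T0 CAS — after: cnt=9, r=8 — ok
T1 CAS — after: cnt=9, r=8 — retry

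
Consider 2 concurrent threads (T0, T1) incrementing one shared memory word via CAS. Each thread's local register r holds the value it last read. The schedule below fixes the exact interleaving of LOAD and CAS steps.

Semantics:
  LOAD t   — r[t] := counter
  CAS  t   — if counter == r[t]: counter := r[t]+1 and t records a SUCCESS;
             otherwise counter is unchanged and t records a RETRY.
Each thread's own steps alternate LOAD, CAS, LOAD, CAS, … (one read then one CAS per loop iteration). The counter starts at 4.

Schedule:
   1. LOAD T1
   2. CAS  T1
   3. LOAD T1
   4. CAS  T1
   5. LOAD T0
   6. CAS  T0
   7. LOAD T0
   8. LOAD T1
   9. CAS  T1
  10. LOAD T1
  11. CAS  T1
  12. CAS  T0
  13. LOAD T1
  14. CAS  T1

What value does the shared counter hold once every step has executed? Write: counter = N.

counter = 10

[1] T1.load  rd  (counter 4, T1.r 4)
[2] T1.cas  hit  (counter 5, T1.r 4)
[3] T1.load  rd  (counter 5, T1.r 5)
[4] T1.cas  hit  (counter 6, T1.r 5)
[5] T0.load  rd  (counter 6, T0.r 6)
[6] T0.cas  hit  (counter 7, T0.r 6)
[7] T0.load  rd  (counter 7, T0.r 7)
[8] T1.load  rd  (counter 7, T1.r 7)
[9] T1.cas  hit  (counter 8, T1.r 7)
[10] T1.load  rd  (counter 8, T1.r 8)
[11] T1.cas  hit  (counter 9, T1.r 8)
[12] T0.cas  miss  (counter 9, T0.r 7)
[13] T1.load  rd  (counter 9, T1.r 9)
[14] T1.cas  hit  (counter 10, T1.r 9)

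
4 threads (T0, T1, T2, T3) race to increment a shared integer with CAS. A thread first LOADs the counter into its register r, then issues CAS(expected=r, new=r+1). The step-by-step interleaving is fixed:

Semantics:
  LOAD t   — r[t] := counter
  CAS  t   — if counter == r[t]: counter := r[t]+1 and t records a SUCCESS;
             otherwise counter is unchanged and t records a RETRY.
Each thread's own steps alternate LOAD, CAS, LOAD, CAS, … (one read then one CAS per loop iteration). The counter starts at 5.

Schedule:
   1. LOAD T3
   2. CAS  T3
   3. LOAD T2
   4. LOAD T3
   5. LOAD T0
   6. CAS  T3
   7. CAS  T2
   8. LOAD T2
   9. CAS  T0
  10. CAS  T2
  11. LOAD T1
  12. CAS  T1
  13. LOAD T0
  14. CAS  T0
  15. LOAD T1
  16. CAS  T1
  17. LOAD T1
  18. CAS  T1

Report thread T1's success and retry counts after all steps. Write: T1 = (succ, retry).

T1 = (3, 0)

T3 LOAD — after: cnt=5, r=5 — load
T3 CAS — after: cnt=6, r=5 — ok
T2 LOAD — after: cnt=6, r=6 — load
T3 LOAD — after: cnt=6, r=6 — load
T0 LOAD — after: cnt=6, r=6 — load
T3 CAS — after: cnt=7, r=6 — ok
T2 CAS — after: cnt=7, r=6 — retry
T2 LOAD — after: cnt=7, r=7 — load
T0 CAS — after: cnt=7, r=6 — retry
T2 CAS — after: cnt=8, r=7 — ok
T1 LOAD — after: cnt=8, r=8 — load
T1 CAS — after: cnt=9, r=8 — ok
T0 LOAD — after: cnt=9, r=9 — load
T0 CAS — after: cnt=10, r=9 — ok
T1 LOAD — after: cnt=10, r=10 — load
T1 CAS — after: cnt=11, r=10 — ok
T1 LOAD — after: cnt=11, r=11 — load
T1 CAS — after: cnt=12, r=11 — ok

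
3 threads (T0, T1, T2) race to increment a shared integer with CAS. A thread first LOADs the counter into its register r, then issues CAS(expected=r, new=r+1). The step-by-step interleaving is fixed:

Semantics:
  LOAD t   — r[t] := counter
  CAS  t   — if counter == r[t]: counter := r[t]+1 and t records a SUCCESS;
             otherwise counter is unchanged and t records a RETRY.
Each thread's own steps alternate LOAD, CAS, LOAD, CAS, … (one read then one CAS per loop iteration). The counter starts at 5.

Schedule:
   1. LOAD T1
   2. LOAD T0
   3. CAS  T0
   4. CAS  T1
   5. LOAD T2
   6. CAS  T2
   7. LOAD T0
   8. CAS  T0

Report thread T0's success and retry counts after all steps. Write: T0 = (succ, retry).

T0 = (2, 0)

step 1: T1 LOAD ⇒ load; ctr=5 reg=5
step 2: T0 LOAD ⇒ load; ctr=5 reg=5
step 3: T0 CAS ⇒ ok; ctr=6 reg=5
step 4: T1 CAS ⇒ retry; ctr=6 reg=5
step 5: T2 LOAD ⇒ load; ctr=6 reg=6
step 6: T2 CAS ⇒ ok; ctr=7 reg=6
step 7: T0 LOAD ⇒ load; ctr=7 reg=7
step 8: T0 CAS ⇒ ok; ctr=8 reg=7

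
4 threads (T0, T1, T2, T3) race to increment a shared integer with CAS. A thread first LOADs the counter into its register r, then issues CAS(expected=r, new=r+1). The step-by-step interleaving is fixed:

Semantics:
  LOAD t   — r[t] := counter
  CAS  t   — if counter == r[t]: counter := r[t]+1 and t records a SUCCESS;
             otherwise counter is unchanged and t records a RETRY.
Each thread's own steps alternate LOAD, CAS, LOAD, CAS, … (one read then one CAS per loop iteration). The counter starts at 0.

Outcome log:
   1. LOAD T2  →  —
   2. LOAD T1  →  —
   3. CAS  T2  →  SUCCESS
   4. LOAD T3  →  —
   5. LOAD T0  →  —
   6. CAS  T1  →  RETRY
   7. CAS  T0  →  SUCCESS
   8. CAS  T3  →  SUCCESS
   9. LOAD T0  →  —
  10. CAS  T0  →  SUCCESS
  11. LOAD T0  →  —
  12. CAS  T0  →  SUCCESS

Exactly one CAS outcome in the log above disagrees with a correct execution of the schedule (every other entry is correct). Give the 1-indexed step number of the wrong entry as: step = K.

Correct run:
[1] T2.load  rd  (counter 0, T2.r 0)
[2] T1.load  rd  (counter 0, T1.r 0)
[3] T2.cas  hit  (counter 1, T2.r 0)
[4] T3.load  rd  (counter 1, T3.r 1)
[5] T0.load  rd  (counter 1, T0.r 1)
[6] T1.cas  miss  (counter 1, T1.r 0)
[7] T0.cas  hit  (counter 2, T0.r 1)
[8] T3.cas  miss  (counter 2, T3.r 1)
[9] T0.load  rd  (counter 2, T0.r 2)
[10] T0.cas  hit  (counter 3, T0.r 2)
[11] T0.load  rd  (counter 3, T0.r 3)
[12] T0.cas  hit  (counter 4, T0.r 3)
Mismatch at 8.

step = 8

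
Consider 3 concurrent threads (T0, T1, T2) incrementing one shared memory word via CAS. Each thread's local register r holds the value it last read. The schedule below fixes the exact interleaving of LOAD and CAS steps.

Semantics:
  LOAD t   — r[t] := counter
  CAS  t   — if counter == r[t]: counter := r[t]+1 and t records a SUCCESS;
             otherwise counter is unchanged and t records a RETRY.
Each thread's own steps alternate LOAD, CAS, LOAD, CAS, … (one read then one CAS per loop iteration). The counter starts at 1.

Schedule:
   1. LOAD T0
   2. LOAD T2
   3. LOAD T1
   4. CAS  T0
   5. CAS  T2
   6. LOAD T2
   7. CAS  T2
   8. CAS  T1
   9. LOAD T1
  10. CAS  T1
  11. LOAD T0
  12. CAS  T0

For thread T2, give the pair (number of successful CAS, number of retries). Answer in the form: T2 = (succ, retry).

T2 = (1, 1)

T0 LOAD — after: cnt=1, r=1 — load
T2 LOAD — after: cnt=1, r=1 — load
T1 LOAD — after: cnt=1, r=1 — load
T0 CAS — after: cnt=2, r=1 — ok
T2 CAS — after: cnt=2, r=1 — retry
T2 LOAD — after: cnt=2, r=2 — load
T2 CAS — after: cnt=3, r=2 — ok
T1 CAS — after: cnt=3, r=1 — retry
T1 LOAD — after: cnt=3, r=3 — load
T1 CAS — after: cnt=4, r=3 — ok
T0 LOAD — after: cnt=4, r=4 — load
T0 CAS — after: cnt=5, r=4 — ok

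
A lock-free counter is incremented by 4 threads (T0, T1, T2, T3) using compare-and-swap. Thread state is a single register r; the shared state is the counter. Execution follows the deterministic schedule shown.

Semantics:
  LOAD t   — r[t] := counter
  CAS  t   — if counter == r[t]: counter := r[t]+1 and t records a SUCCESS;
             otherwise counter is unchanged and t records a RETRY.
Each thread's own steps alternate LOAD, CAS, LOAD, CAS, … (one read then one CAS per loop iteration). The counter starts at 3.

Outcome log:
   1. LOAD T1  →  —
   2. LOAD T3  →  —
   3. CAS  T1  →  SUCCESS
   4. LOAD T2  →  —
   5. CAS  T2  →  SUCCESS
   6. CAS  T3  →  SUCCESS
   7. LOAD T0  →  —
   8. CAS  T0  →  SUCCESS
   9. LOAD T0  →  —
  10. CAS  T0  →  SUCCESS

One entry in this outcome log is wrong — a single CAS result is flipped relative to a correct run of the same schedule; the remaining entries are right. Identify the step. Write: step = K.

step = 6

Correct run:
1. LOAD T1 → mem=3 r[T1]=3 [LOAD]
2. LOAD T3 → mem=3 r[T3]=3 [LOAD]
3. CAS T1 → mem=4 r[T1]=3 [OK]
4. LOAD T2 → mem=4 r[T2]=4 [LOAD]
5. CAS T2 → mem=5 r[T2]=4 [OK]
6. CAS T3 → mem=5 r[T3]=3 [RETRY]
7. LOAD T0 → mem=5 r[T0]=5 [LOAD]
8. CAS T0 → mem=6 r[T0]=5 [OK]
9. LOAD T0 → mem=6 r[T0]=6 [LOAD]
10. CAS T0 → mem=7 r[T0]=6 [OK]
Mismatch at 6.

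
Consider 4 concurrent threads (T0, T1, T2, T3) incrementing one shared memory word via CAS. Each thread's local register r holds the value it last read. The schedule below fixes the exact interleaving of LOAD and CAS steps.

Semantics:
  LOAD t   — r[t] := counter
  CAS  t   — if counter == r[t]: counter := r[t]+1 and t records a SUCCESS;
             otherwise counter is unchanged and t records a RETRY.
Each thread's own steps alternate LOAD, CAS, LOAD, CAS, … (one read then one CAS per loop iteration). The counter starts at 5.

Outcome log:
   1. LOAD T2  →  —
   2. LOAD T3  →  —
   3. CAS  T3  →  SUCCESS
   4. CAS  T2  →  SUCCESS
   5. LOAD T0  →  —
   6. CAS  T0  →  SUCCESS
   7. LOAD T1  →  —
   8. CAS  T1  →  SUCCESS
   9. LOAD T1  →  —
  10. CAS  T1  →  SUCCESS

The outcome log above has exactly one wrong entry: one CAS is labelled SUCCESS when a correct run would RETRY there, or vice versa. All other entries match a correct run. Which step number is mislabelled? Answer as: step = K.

step = 4

Re-executing:
   1) LOAD T2:  M=5  r_T2=5
   2) LOAD T3:  M=5  r_T3=5
   3) CAS  T3:  M=6  r_T3=5 ✓
   4) CAS  T2:  M=6  r_T2=5 ✗
   5) LOAD T0:  M=6  r_T0=6
   6) CAS  T0:  M=7  r_T0=6 ✓
   7) LOAD T1:  M=7  r_T1=7
   8) CAS  T1:  M=8  r_T1=7 ✓
   9) LOAD T1:  M=8  r_T1=8
  10) CAS  T1:  M=9  r_T1=8 ✓
Flip is step 4.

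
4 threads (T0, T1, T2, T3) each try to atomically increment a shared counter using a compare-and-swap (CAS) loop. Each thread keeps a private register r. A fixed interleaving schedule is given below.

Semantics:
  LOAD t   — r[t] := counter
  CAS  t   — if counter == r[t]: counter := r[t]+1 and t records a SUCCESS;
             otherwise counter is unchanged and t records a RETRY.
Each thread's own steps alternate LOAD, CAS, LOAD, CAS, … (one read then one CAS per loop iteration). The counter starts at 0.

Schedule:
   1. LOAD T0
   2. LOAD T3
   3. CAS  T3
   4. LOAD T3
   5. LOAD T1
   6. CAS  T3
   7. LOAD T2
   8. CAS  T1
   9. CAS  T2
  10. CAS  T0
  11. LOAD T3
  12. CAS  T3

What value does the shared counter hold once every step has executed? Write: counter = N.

   1) LOAD T0:  M=0  r_T0=0
   2) LOAD T3:  M=0  r_T3=0
   3) CAS  T3:  M=1  r_T3=0 ✓
   4) LOAD T3:  M=1  r_T3=1
   5) LOAD T1:  M=1  r_T1=1
   6) CAS  T3:  M=2  r_T3=1 ✓
   7) LOAD T2:  M=2  r_T2=2
   8) CAS  T1:  M=2  r_T1=1 ✗
   9) CAS  T2:  M=3  r_T2=2 ✓
  10) CAS  T0:  M=3  r_T0=0 ✗
  11) LOAD T3:  M=3  r_T3=3
  12) CAS  T3:  M=4  r_T3=3 ✓

counter = 4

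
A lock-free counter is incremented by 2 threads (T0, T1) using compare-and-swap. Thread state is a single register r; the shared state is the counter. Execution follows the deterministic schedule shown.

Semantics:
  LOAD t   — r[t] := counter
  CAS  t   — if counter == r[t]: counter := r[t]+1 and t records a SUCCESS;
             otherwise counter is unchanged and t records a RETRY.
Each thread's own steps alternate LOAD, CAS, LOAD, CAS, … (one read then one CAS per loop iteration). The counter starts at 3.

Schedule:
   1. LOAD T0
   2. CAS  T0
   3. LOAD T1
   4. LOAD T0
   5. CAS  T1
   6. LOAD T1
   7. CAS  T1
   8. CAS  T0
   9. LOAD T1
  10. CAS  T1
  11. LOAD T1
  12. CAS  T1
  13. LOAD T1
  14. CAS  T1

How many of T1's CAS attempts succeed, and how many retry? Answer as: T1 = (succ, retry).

T1 = (5, 0)

[1] T0.load  rd  (counter 3, T0.r 3)
[2] T0.cas  hit  (counter 4, T0.r 3)
[3] T1.load  rd  (counter 4, T1.r 4)
[4] T0.load  rd  (counter 4, T0.r 4)
[5] T1.cas  hit  (counter 5, T1.r 4)
[6] T1.load  rd  (counter 5, T1.r 5)
[7] T1.cas  hit  (counter 6, T1.r 5)
[8] T0.cas  miss  (counter 6, T0.r 4)
[9] T1.load  rd  (counter 6, T1.r 6)
[10] T1.cas  hit  (counter 7, T1.r 6)
[11] T1.load  rd  (counter 7, T1.r 7)
[12] T1.cas  hit  (counter 8, T1.r 7)
[13] T1.load  rd  (counter 8, T1.r 8)
[14] T1.cas  hit  (counter 9, T1.r 8)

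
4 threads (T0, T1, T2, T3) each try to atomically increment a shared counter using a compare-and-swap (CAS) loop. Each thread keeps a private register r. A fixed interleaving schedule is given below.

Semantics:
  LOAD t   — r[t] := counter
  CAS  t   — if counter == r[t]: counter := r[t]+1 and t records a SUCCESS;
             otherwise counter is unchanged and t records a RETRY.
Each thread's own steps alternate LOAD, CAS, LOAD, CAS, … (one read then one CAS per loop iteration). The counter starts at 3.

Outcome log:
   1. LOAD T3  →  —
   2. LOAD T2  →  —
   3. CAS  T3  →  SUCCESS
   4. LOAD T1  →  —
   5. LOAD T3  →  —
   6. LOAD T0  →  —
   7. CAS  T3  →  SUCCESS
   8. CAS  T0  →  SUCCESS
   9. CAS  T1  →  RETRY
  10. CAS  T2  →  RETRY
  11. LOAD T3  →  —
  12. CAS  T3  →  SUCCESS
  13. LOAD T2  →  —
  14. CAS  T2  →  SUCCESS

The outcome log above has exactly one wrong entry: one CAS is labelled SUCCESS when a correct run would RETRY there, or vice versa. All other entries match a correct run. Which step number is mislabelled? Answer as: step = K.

step = 8

Re-executing:
#1 T3 reads 3
#2 T2 reads 3
#3 T3 CAS(3→4) writes; counter now 4
#4 T1 reads 4
#5 T3 reads 4
#6 T0 reads 4
#7 T3 CAS(4→5) writes; counter now 5
#8 T0 CAS(4→5) fails; counter now 5
#9 T1 CAS(4→5) fails; counter now 5
#10 T2 CAS(3→4) fails; counter now 5
#11 T3 reads 5
#12 T3 CAS(5→6) writes; counter now 6
#13 T2 reads 6
#14 T2 CAS(6→7) writes; counter now 7
Mismatch at 8.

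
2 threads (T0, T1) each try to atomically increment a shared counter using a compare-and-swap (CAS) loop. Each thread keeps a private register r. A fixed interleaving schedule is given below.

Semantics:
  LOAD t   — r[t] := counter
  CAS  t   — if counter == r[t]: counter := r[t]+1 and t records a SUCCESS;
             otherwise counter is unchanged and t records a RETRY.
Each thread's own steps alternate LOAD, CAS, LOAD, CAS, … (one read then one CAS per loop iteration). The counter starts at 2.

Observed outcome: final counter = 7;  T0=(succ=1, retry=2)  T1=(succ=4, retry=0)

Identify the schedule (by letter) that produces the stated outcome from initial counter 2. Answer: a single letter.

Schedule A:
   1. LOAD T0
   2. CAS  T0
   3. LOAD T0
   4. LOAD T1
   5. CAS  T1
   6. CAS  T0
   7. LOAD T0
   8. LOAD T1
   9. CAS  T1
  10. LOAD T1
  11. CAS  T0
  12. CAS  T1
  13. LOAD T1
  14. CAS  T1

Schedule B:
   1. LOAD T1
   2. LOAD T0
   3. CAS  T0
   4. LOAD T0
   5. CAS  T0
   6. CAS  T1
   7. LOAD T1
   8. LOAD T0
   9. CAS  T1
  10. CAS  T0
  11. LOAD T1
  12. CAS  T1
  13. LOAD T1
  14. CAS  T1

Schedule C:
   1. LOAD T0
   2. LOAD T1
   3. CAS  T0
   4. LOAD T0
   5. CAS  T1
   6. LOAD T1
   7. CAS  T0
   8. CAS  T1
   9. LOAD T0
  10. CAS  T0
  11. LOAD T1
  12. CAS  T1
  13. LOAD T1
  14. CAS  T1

A

Tracing schedule A:
step 1: T0 LOAD ⇒ load; ctr=2 reg=2
step 2: T0 CAS ⇒ ok; ctr=3 reg=2
step 3: T0 LOAD ⇒ load; ctr=3 reg=3
step 4: T1 LOAD ⇒ load; ctr=3 reg=3
step 5: T1 CAS ⇒ ok; ctr=4 reg=3
step 6: T0 CAS ⇒ retry; ctr=4 reg=3
step 7: T0 LOAD ⇒ load; ctr=4 reg=4
step 8: T1 LOAD ⇒ load; ctr=4 reg=4
step 9: T1 CAS ⇒ ok; ctr=5 reg=4
step 10: T1 LOAD ⇒ load; ctr=5 reg=5
step 11: T0 CAS ⇒ retry; ctr=5 reg=4
step 12: T1 CAS ⇒ ok; ctr=6 reg=5
step 13: T1 LOAD ⇒ load; ctr=6 reg=6
step 14: T1 CAS ⇒ ok; ctr=7 reg=6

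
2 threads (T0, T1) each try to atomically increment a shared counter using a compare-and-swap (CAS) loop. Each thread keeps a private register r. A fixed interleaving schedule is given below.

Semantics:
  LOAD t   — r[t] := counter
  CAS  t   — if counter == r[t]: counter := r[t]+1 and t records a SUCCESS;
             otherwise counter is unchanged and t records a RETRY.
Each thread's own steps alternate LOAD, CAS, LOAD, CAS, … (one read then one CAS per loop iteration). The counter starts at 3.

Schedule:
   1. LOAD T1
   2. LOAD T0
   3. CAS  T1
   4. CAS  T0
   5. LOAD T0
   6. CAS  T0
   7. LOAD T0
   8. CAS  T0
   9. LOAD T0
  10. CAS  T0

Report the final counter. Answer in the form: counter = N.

counter = 7

   1) LOAD T1:  M=3  r_T1=3
   2) LOAD T0:  M=3  r_T0=3
   3) CAS  T1:  M=4  r_T1=3 ✓
   4) CAS  T0:  M=4  r_T0=3 ✗
   5) LOAD T0:  M=4  r_T0=4
   6) CAS  T0:  M=5  r_T0=4 ✓
   7) LOAD T0:  M=5  r_T0=5
   8) CAS  T0:  M=6  r_T0=5 ✓
   9) LOAD T0:  M=6  r_T0=6
  10) CAS  T0:  M=7  r_T0=6 ✓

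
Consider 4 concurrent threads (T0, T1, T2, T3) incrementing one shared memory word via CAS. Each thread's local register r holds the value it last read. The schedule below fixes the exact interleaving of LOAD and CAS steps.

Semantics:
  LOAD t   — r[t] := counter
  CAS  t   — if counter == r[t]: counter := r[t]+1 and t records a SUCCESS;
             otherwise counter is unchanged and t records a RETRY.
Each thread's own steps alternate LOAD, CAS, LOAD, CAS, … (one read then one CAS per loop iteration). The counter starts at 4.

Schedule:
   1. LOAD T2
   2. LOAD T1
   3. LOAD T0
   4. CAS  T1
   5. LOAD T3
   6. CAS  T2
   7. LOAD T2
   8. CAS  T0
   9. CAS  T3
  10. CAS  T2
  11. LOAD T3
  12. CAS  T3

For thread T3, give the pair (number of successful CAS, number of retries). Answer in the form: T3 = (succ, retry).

1. LOAD T2 → mem=4 r[T2]=4 [LOAD]
2. LOAD T1 → mem=4 r[T1]=4 [LOAD]
3. LOAD T0 → mem=4 r[T0]=4 [LOAD]
4. CAS T1 → mem=5 r[T1]=4 [OK]
5. LOAD T3 → mem=5 r[T3]=5 [LOAD]
6. CAS T2 → mem=5 r[T2]=4 [RETRY]
7. LOAD T2 → mem=5 r[T2]=5 [LOAD]
8. CAS T0 → mem=5 r[T0]=4 [RETRY]
9. CAS T3 → mem=6 r[T3]=5 [OK]
10. CAS T2 → mem=6 r[T2]=5 [RETRY]
11. LOAD T3 → mem=6 r[T3]=6 [LOAD]
12. CAS T3 → mem=7 r[T3]=6 [OK]

T3 = (2, 0)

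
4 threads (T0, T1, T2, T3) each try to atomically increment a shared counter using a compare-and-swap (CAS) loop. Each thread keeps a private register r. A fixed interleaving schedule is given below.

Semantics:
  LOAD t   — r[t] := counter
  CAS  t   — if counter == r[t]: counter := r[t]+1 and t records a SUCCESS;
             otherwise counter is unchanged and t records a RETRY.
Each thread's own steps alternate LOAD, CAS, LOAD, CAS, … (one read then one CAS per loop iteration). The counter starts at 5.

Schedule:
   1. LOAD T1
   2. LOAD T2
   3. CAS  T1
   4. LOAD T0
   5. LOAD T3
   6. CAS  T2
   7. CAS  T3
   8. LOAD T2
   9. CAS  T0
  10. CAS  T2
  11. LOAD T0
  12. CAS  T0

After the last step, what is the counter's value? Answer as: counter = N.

counter = 9

#1 T1 reads 5
#2 T2 reads 5
#3 T1 CAS(5→6) writes; counter now 6
#4 T0 reads 6
#5 T3 reads 6
#6 T2 CAS(5→6) fails; counter now 6
#7 T3 CAS(6→7) writes; counter now 7
#8 T2 reads 7
#9 T0 CAS(6→7) fails; counter now 7
#10 T2 CAS(7→8) writes; counter now 8
#11 T0 reads 8
#12 T0 CAS(8→9) writes; counter now 9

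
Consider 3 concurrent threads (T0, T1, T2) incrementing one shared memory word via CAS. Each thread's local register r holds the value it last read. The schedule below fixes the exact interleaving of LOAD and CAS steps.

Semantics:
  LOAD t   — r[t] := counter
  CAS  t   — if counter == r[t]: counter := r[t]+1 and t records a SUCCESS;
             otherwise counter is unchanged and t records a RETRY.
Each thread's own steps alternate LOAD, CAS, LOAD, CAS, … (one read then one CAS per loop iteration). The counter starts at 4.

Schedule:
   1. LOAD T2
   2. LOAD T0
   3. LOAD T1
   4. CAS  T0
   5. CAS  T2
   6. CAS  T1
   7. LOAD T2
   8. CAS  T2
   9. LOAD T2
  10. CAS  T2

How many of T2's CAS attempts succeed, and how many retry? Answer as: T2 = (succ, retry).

   1) LOAD T2:  M=4  r_T2=4
   2) LOAD T0:  M=4  r_T0=4
   3) LOAD T1:  M=4  r_T1=4
   4) CAS  T0:  M=5  r_T0=4 ✓
   5) CAS  T2:  M=5  r_T2=4 ✗
   6) CAS  T1:  M=5  r_T1=4 ✗
   7) LOAD T2:  M=5  r_T2=5
   8) CAS  T2:  M=6  r_T2=5 ✓
   9) LOAD T2:  M=6  r_T2=6
  10) CAS  T2:  M=7  r_T2=6 ✓

T2 = (2, 1)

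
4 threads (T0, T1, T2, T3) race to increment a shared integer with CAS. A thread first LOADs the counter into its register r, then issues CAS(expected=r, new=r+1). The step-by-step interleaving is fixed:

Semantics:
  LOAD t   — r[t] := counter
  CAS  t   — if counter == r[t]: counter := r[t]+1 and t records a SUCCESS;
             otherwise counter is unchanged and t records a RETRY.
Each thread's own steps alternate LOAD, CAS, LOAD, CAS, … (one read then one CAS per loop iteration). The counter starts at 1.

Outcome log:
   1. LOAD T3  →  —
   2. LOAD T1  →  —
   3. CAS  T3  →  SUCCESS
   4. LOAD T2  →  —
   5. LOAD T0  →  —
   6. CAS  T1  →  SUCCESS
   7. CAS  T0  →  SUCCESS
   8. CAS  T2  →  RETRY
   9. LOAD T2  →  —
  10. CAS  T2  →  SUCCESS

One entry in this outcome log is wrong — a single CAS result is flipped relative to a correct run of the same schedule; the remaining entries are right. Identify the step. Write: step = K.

Correct run:
1. LOAD T3 → mem=1 r[T3]=1 [LOAD]
2. LOAD T1 → mem=1 r[T1]=1 [LOAD]
3. CAS T3 → mem=2 r[T3]=1 [OK]
4. LOAD T2 → mem=2 r[T2]=2 [LOAD]
5. LOAD T0 → mem=2 r[T0]=2 [LOAD]
6. CAS T1 → mem=2 r[T1]=1 [RETRY]
7. CAS T0 → mem=3 r[T0]=2 [OK]
8. CAS T2 → mem=3 r[T2]=2 [RETRY]
9. LOAD T2 → mem=3 r[T2]=3 [LOAD]
10. CAS T2 → mem=4 r[T2]=3 [OK]
Mismatch at 6.

step = 6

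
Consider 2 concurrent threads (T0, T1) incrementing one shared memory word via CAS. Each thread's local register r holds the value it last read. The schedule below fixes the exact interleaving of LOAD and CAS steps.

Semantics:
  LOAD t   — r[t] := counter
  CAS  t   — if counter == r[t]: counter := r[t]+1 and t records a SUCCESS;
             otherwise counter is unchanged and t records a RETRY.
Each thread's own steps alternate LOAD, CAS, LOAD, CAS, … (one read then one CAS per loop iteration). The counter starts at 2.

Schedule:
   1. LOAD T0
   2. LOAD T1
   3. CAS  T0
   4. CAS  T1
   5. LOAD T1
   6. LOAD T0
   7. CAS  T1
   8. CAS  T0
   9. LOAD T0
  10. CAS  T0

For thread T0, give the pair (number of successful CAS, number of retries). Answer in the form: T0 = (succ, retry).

step 1: T0 LOAD ⇒ load; ctr=2 reg=2
step 2: T1 LOAD ⇒ load; ctr=2 reg=2
step 3: T0 CAS ⇒ ok; ctr=3 reg=2
step 4: T1 CAS ⇒ retry; ctr=3 reg=2
step 5: T1 LOAD ⇒ load; ctr=3 reg=3
step 6: T0 LOAD ⇒ load; ctr=3 reg=3
step 7: T1 CAS ⇒ ok; ctr=4 reg=3
step 8: T0 CAS ⇒ retry; ctr=4 reg=3
step 9: T0 LOAD ⇒ load; ctr=4 reg=4
step 10: T0 CAS ⇒ ok; ctr=5 reg=4

T0 = (2, 1)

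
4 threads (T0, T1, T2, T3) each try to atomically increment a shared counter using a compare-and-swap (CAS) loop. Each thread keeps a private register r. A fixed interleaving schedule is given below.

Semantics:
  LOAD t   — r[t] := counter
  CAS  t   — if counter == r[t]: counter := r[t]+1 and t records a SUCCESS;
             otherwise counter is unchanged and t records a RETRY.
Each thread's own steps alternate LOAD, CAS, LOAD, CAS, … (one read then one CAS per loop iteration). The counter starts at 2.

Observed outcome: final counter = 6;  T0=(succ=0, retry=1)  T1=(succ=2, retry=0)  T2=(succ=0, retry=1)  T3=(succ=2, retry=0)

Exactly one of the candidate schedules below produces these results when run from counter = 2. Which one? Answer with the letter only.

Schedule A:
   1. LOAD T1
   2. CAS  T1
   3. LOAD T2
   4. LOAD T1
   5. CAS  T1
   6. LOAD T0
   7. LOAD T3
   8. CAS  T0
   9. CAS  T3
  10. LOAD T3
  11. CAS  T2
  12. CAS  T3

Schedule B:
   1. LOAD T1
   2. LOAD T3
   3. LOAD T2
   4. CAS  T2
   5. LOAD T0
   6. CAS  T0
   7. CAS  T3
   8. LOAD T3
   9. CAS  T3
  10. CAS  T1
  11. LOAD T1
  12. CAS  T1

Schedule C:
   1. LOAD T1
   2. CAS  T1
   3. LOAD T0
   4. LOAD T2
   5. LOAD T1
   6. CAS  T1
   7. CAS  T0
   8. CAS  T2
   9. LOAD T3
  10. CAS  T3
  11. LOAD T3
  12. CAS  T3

C

Simulating candidate C:
   1) LOAD T1:  M=2  r_T1=2
   2) CAS  T1:  M=3  r_T1=2 ✓
   3) LOAD T0:  M=3  r_T0=3
   4) LOAD T2:  M=3  r_T2=3
   5) LOAD T1:  M=3  r_T1=3
   6) CAS  T1:  M=4  r_T1=3 ✓
   7) CAS  T0:  M=4  r_T0=3 ✗
   8) CAS  T2:  M=4  r_T2=3 ✗
   9) LOAD T3:  M=4  r_T3=4
  10) CAS  T3:  M=5  r_T3=4 ✓
  11) LOAD T3:  M=5  r_T3=5
  12) CAS  T3:  M=6  r_T3=5 ✓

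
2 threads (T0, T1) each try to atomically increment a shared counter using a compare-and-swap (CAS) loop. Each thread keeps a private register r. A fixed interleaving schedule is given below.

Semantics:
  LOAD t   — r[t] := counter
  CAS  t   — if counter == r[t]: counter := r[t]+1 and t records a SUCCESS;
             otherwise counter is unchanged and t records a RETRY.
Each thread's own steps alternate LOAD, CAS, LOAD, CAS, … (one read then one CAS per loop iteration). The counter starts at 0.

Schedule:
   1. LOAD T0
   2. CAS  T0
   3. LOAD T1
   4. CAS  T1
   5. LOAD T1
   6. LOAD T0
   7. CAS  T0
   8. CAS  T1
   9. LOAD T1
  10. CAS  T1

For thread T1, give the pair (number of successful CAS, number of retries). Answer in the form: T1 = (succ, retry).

T1 = (2, 1)

step 1: T0 LOAD ⇒ load; ctr=0 reg=0
step 2: T0 CAS ⇒ ok; ctr=1 reg=0
step 3: T1 LOAD ⇒ load; ctr=1 reg=1
step 4: T1 CAS ⇒ ok; ctr=2 reg=1
step 5: T1 LOAD ⇒ load; ctr=2 reg=2
step 6: T0 LOAD ⇒ load; ctr=2 reg=2
step 7: T0 CAS ⇒ ok; ctr=3 reg=2
step 8: T1 CAS ⇒ retry; ctr=3 reg=2
step 9: T1 LOAD ⇒ load; ctr=3 reg=3
step 10: T1 CAS ⇒ ok; ctr=4 reg=3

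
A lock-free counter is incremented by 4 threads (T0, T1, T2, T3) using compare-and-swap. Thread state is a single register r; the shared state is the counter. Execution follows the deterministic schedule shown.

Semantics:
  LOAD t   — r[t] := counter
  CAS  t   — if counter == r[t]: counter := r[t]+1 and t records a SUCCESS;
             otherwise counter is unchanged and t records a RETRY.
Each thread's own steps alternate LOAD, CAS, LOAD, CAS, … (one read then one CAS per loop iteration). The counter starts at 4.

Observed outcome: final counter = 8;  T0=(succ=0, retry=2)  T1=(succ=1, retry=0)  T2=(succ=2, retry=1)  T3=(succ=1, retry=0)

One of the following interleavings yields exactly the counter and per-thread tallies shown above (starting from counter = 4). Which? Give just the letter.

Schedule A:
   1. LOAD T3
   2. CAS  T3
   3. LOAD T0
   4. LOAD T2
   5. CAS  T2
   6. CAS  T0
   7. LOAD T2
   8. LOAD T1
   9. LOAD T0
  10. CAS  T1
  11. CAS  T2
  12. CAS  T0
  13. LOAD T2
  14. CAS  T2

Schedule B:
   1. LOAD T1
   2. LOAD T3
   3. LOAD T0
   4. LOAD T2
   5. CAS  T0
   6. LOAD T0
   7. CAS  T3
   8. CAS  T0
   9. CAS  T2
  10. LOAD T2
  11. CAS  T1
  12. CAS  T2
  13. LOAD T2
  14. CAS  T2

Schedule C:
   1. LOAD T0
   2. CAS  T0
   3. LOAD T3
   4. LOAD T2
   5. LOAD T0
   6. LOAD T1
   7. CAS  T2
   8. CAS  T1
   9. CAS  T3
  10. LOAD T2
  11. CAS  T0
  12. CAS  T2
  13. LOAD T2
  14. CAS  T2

Run A:
#1 T3 reads 4
#2 T3 CAS(4→5) writes; counter now 5
#3 T0 reads 5
#4 T2 reads 5
#5 T2 CAS(5→6) writes; counter now 6
#6 T0 CAS(5→6) fails; counter now 6
#7 T2 reads 6
#8 T1 reads 6
#9 T0 reads 6
#10 T1 CAS(6→7) writes; counter now 7
#11 T2 CAS(6→7) fails; counter now 7
#12 T0 CAS(6→7) fails; counter now 7
#13 T2 reads 7
#14 T2 CAS(7→8) writes; counter now 8

A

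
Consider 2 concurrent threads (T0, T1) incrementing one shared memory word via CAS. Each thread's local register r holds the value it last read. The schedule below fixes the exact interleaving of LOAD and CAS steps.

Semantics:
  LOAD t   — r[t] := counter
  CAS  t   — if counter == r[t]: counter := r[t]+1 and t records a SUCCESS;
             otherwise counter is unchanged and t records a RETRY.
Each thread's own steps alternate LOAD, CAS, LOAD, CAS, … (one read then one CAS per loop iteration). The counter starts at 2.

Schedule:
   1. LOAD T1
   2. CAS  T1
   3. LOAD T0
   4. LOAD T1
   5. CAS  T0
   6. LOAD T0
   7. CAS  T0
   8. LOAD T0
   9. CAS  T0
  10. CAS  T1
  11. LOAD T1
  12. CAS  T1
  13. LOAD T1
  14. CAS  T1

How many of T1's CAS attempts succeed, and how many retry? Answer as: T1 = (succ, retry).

T1 = (3, 1)

1. LOAD T1 → mem=2 r[T1]=2 [LOAD]
2. CAS T1 → mem=3 r[T1]=2 [OK]
3. LOAD T0 → mem=3 r[T0]=3 [LOAD]
4. LOAD T1 → mem=3 r[T1]=3 [LOAD]
5. CAS T0 → mem=4 r[T0]=3 [OK]
6. LOAD T0 → mem=4 r[T0]=4 [LOAD]
7. CAS T0 → mem=5 r[T0]=4 [OK]
8. LOAD T0 → mem=5 r[T0]=5 [LOAD]
9. CAS T0 → mem=6 r[T0]=5 [OK]
10. CAS T1 → mem=6 r[T1]=3 [RETRY]
11. LOAD T1 → mem=6 r[T1]=6 [LOAD]
12. CAS T1 → mem=7 r[T1]=6 [OK]
13. LOAD T1 → mem=7 r[T1]=7 [LOAD]
14. CAS T1 → mem=8 r[T1]=7 [OK]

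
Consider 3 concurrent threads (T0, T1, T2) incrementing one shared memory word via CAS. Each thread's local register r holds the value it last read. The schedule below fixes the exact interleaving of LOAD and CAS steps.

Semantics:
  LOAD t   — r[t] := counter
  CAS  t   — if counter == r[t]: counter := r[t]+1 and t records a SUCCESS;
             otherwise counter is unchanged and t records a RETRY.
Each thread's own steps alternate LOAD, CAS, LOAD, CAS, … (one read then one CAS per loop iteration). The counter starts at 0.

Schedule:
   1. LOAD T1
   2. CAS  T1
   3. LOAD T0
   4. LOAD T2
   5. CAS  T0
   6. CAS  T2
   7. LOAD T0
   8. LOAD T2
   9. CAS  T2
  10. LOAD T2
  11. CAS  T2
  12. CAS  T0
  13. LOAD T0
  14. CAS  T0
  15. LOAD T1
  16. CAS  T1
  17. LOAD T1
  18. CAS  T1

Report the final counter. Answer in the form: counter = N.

counter = 7

step 1: T1 LOAD ⇒ load; ctr=0 reg=0
step 2: T1 CAS ⇒ ok; ctr=1 reg=0
step 3: T0 LOAD ⇒ load; ctr=1 reg=1
step 4: T2 LOAD ⇒ load; ctr=1 reg=1
step 5: T0 CAS ⇒ ok; ctr=2 reg=1
step 6: T2 CAS ⇒ retry; ctr=2 reg=1
step 7: T0 LOAD ⇒ load; ctr=2 reg=2
step 8: T2 LOAD ⇒ load; ctr=2 reg=2
step 9: T2 CAS ⇒ ok; ctr=3 reg=2
step 10: T2 LOAD ⇒ load; ctr=3 reg=3
step 11: T2 CAS ⇒ ok; ctr=4 reg=3
step 12: T0 CAS ⇒ retry; ctr=4 reg=2
step 13: T0 LOAD ⇒ load; ctr=4 reg=4
step 14: T0 CAS ⇒ ok; ctr=5 reg=4
step 15: T1 LOAD ⇒ load; ctr=5 reg=5
step 16: T1 CAS ⇒ ok; ctr=6 reg=5
step 17: T1 LOAD ⇒ load; ctr=6 reg=6
step 18: T1 CAS ⇒ ok; ctr=7 reg=6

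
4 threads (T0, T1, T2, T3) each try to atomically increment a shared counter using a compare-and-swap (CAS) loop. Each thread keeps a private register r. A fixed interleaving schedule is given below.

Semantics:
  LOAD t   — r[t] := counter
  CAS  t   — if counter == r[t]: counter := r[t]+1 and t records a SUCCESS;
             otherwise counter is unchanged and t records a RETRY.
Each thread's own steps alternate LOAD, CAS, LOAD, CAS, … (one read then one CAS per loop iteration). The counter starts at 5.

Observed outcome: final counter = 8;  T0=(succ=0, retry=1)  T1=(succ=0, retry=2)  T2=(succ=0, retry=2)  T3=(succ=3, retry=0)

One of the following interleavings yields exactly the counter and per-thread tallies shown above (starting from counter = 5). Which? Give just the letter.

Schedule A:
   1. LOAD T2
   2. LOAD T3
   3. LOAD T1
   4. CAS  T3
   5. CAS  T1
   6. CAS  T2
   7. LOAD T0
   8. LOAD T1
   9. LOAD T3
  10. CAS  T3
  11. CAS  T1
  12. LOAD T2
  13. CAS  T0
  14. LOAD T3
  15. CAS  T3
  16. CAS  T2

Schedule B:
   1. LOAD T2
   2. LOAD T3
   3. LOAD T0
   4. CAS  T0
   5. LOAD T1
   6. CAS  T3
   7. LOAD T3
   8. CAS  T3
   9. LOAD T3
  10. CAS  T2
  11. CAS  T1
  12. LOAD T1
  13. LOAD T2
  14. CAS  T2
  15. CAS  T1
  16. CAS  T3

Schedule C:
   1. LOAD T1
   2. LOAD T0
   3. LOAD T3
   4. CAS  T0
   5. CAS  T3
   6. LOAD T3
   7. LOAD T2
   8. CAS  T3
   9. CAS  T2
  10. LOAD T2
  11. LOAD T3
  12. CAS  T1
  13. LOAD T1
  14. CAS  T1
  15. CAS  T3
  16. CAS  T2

A

Run A:
step 1: T2 LOAD ⇒ load; ctr=5 reg=5
step 2: T3 LOAD ⇒ load; ctr=5 reg=5
step 3: T1 LOAD ⇒ load; ctr=5 reg=5
step 4: T3 CAS ⇒ ok; ctr=6 reg=5
step 5: T1 CAS ⇒ retry; ctr=6 reg=5
step 6: T2 CAS ⇒ retry; ctr=6 reg=5
step 7: T0 LOAD ⇒ load; ctr=6 reg=6
step 8: T1 LOAD ⇒ load; ctr=6 reg=6
step 9: T3 LOAD ⇒ load; ctr=6 reg=6
step 10: T3 CAS ⇒ ok; ctr=7 reg=6
step 11: T1 CAS ⇒ retry; ctr=7 reg=6
step 12: T2 LOAD ⇒ load; ctr=7 reg=7
step 13: T0 CAS ⇒ retry; ctr=7 reg=6
step 14: T3 LOAD ⇒ load; ctr=7 reg=7
step 15: T3 CAS ⇒ ok; ctr=8 reg=7
step 16: T2 CAS ⇒ retry; ctr=8 reg=7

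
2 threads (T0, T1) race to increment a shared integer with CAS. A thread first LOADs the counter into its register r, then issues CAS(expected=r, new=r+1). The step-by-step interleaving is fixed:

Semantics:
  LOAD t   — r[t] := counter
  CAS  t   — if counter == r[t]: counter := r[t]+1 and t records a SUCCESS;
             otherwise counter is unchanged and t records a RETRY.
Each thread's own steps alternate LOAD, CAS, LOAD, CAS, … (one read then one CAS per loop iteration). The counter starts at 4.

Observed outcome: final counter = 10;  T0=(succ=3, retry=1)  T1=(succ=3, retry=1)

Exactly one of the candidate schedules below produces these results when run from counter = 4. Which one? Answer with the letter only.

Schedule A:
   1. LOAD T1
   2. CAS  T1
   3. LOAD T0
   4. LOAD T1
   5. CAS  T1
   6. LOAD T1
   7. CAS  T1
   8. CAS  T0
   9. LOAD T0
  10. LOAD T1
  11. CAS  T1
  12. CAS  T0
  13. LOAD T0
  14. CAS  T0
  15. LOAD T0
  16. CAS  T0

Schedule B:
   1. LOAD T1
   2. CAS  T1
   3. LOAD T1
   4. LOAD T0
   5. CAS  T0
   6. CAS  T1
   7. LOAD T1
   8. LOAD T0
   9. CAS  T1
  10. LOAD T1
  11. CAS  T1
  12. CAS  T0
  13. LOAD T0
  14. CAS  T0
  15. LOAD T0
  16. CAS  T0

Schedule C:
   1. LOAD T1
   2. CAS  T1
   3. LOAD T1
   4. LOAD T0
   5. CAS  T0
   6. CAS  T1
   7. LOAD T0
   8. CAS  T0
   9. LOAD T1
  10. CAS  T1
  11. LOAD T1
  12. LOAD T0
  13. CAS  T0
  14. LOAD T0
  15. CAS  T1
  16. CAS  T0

Simulating candidate B:
#1 T1 reads 4
#2 T1 CAS(4→5) writes; counter now 5
#3 T1 reads 5
#4 T0 reads 5
#5 T0 CAS(5→6) writes; counter now 6
#6 T1 CAS(5→6) fails; counter now 6
#7 T1 reads 6
#8 T0 reads 6
#9 T1 CAS(6→7) writes; counter now 7
#10 T1 reads 7
#11 T1 CAS(7→8) writes; counter now 8
#12 T0 CAS(6→7) fails; counter now 8
#13 T0 reads 8
#14 T0 CAS(8→9) writes; counter now 9
#15 T0 reads 9
#16 T0 CAS(9→10) writes; counter now 10

B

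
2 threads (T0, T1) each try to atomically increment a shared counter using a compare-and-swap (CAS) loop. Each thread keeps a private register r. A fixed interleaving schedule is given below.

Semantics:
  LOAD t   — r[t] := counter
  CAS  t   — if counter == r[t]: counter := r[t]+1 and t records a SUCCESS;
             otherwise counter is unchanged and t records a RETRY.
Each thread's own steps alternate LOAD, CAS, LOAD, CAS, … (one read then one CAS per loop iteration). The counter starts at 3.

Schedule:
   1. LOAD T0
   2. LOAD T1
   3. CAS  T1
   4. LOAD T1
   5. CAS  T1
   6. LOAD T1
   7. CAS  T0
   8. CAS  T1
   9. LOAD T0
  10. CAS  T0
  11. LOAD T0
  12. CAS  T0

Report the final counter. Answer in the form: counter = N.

counter = 8

#1 T0 reads 3
#2 T1 reads 3
#3 T1 CAS(3→4) writes; counter now 4
#4 T1 reads 4
#5 T1 CAS(4→5) writes; counter now 5
#6 T1 reads 5
#7 T0 CAS(3→4) fails; counter now 5
#8 T1 CAS(5→6) writes; counter now 6
#9 T0 reads 6
#10 T0 CAS(6→7) writes; counter now 7
#11 T0 reads 7
#12 T0 CAS(7→8) writes; counter now 8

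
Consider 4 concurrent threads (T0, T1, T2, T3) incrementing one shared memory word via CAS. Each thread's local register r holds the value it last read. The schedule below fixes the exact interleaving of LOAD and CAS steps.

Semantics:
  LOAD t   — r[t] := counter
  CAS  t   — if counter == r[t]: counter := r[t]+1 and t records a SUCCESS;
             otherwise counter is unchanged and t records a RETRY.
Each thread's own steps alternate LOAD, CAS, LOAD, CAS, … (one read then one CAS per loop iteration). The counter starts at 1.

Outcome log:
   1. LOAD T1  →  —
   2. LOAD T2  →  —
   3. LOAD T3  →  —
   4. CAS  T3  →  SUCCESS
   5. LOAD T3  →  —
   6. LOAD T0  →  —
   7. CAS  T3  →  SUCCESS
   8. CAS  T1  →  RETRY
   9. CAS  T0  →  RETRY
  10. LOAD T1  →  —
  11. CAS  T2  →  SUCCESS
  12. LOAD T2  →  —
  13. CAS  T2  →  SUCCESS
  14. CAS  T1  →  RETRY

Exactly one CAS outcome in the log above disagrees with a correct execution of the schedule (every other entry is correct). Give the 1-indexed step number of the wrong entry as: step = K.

step = 11

Re-executing:
[1] T1.load  rd  (counter 1, T1.r 1)
[2] T2.load  rd  (counter 1, T2.r 1)
[3] T3.load  rd  (counter 1, T3.r 1)
[4] T3.cas  hit  (counter 2, T3.r 1)
[5] T3.load  rd  (counter 2, T3.r 2)
[6] T0.load  rd  (counter 2, T0.r 2)
[7] T3.cas  hit  (counter 3, T3.r 2)
[8] T1.cas  miss  (counter 3, T1.r 1)
[9] T0.cas  miss  (counter 3, T0.r 2)
[10] T1.load  rd  (counter 3, T1.r 3)
[11] T2.cas  miss  (counter 3, T2.r 1)
[12] T2.load  rd  (counter 3, T2.r 3)
[13] T2.cas  hit  (counter 4, T2.r 3)
[14] T1.cas  miss  (counter 4, T1.r 3)
Log disagrees first at step 11.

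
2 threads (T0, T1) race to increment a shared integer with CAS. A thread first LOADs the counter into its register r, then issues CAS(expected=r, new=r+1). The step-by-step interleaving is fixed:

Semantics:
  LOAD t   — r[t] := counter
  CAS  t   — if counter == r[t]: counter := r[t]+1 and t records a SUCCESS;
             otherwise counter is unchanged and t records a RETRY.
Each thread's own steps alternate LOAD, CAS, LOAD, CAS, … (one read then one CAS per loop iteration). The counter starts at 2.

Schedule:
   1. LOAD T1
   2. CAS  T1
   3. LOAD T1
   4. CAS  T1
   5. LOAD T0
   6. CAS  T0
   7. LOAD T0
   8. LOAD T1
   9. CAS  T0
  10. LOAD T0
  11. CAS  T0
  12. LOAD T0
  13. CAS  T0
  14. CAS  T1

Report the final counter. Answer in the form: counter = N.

1. LOAD T1 → mem=2 r[T1]=2 [LOAD]
2. CAS T1 → mem=3 r[T1]=2 [OK]
3. LOAD T1 → mem=3 r[T1]=3 [LOAD]
4. CAS T1 → mem=4 r[T1]=3 [OK]
5. LOAD T0 → mem=4 r[T0]=4 [LOAD]
6. CAS T0 → mem=5 r[T0]=4 [OK]
7. LOAD T0 → mem=5 r[T0]=5 [LOAD]
8. LOAD T1 → mem=5 r[T1]=5 [LOAD]
9. CAS T0 → mem=6 r[T0]=5 [OK]
10. LOAD T0 → mem=6 r[T0]=6 [LOAD]
11. CAS T0 → mem=7 r[T0]=6 [OK]
12. LOAD T0 → mem=7 r[T0]=7 [LOAD]
13. CAS T0 → mem=8 r[T0]=7 [OK]
14. CAS T1 → mem=8 r[T1]=5 [RETRY]

counter = 8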